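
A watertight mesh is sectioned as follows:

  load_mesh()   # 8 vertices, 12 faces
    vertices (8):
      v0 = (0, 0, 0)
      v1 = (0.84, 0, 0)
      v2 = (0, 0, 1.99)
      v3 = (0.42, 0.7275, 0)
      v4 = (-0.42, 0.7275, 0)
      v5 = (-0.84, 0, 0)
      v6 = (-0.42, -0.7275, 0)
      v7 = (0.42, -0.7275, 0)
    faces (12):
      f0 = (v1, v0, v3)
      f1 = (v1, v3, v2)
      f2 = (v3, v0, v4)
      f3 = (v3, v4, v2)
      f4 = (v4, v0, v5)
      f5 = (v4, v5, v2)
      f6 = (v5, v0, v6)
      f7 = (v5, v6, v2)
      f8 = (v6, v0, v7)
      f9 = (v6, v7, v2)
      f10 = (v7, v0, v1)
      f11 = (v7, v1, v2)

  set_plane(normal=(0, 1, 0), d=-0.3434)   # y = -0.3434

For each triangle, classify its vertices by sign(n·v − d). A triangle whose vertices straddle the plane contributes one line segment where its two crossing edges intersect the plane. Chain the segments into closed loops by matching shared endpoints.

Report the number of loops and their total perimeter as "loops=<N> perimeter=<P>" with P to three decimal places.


Straddling triangles (6 of 12):
  (v5,v0,v6) [++-] → (-0.198252, -0.3434, 0)–(-0.641748, -0.3434, 0)  len=0.4435
  (v5,v6,v2) [+-+] → (-0.641748, -0.3434, 0)–(-0.198252, -0.3434, 1.05067)  len=1.1404
  (v6,v0,v7) [-+-] → (-0.198252, -0.3434, 0)–(0.198252, -0.3434, 0)  len=0.3965
  (v6,v7,v2) [--+] → (0.198252, -0.3434, 1.05067)–(-0.198252, -0.3434, 1.05067)  len=0.3965
  (v7,v0,v1) [-++] → (0.198252, -0.3434, 0)–(0.641748, -0.3434, 0)  len=0.4435
  (v7,v1,v2) [-++] → (0.641748, -0.3434, 0)–(0.198252, -0.3434, 1.05067)  len=1.1404

Chained into 1 loop(s):
  loop 1: 6 segments, perimeter = 3.9609
Total perimeter = 3.961

loops=1 perimeter=3.961


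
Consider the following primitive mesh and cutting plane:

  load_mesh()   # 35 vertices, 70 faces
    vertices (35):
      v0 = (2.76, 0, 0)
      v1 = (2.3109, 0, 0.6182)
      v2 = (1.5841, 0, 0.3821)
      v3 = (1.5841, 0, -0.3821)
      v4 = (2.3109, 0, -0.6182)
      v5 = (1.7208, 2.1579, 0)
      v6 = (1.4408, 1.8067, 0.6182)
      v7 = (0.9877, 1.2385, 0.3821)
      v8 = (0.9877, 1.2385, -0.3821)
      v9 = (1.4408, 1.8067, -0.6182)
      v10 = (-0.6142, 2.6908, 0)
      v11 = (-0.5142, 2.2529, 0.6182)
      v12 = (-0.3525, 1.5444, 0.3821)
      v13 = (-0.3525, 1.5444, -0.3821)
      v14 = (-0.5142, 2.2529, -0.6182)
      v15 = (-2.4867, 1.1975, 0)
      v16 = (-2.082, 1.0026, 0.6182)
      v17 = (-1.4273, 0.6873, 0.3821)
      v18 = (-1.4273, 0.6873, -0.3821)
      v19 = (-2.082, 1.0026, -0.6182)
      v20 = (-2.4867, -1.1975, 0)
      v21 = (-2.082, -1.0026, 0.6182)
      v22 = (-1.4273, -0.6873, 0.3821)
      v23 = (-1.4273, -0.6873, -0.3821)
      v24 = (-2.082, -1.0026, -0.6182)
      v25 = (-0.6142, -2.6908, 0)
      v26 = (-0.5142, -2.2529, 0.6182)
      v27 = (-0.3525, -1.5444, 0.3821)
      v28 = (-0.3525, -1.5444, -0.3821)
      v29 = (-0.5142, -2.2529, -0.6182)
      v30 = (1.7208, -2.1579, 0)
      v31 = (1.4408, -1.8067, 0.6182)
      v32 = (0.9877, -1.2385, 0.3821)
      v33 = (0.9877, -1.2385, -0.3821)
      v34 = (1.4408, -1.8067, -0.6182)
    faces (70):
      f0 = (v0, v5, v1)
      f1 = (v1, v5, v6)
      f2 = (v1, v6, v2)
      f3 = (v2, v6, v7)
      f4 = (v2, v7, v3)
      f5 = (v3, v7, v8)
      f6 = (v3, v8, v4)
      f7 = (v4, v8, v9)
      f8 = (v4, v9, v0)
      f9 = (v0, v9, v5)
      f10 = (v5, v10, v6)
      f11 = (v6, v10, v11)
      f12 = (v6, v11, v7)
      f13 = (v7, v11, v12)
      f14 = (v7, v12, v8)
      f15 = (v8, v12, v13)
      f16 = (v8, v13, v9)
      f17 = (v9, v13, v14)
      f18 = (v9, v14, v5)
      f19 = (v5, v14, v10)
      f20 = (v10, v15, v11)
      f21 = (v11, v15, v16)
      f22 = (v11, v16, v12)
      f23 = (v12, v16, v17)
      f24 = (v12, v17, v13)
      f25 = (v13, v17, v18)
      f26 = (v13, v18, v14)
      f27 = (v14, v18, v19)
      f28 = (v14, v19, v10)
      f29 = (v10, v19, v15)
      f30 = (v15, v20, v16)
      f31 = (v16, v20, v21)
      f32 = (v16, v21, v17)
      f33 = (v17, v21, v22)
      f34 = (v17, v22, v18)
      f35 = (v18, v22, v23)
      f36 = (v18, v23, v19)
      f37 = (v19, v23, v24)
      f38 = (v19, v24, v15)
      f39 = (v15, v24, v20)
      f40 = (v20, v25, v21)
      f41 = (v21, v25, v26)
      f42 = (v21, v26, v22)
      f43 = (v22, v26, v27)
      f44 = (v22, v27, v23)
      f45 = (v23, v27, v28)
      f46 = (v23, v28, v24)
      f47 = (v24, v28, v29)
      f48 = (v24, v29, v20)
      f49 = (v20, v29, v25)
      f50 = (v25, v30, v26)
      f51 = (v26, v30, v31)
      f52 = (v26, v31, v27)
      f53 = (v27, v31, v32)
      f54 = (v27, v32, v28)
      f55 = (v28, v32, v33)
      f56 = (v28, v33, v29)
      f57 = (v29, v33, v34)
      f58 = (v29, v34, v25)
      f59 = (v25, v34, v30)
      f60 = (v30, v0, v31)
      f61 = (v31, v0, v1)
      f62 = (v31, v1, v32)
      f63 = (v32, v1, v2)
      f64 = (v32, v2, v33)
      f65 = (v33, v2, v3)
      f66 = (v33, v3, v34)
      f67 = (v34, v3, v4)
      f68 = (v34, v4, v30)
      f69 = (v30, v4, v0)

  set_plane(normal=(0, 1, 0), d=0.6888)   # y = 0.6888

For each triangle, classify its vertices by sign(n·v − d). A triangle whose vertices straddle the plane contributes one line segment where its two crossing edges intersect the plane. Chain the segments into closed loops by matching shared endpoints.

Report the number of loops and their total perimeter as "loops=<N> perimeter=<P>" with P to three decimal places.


loops=2 perimeter=7.458

Straddling triangles (22 of 70):
  (v0,v5,v1) [-+-] → (2.42829, 0.6888, 0)–(2.12254, 0.6888, 0.420871)  len=0.5202
  (v1,v5,v6) [-++] → (2.12254, 0.6888, 0.420871)–(1.97918, 0.6888, 0.6182)  len=0.2439
  (v1,v6,v2) [-+-] → (1.97918, 0.6888, 0.6182)–(1.52947, 0.6888, 0.472113)  len=0.4728
  (v2,v6,v7) [-++] → (1.52947, 0.6888, 0.472113)–(1.25241, 0.6888, 0.3821)  len=0.2913
  (v2,v7,v3) [-+-] → (1.25241, 0.6888, 0.3821)–(1.25241, 0.6888, 0.0429149)  len=0.3392
  (v3,v7,v8) [-++] → (1.25241, 0.6888, 0.0429149)–(1.25241, 0.6888, -0.3821)  len=0.4250
  (v3,v8,v4) [-+-] → (1.25241, 0.6888, -0.3821)–(1.57499, 0.6888, -0.486891)  len=0.3392
  (v4,v8,v9) [-++] → (1.57499, 0.6888, -0.486891)–(1.97918, 0.6888, -0.6182)  len=0.4250
  (v4,v9,v0) [-+-] → (1.97918, 0.6888, -0.6182)–(2.25706, 0.6888, -0.235687)  len=0.4728
  (v0,v9,v5) [-++] → (2.25706, 0.6888, -0.235687)–(2.42829, 0.6888, 0)  len=0.2913
  (v12,v16,v17) [++-] → (-1.43041, 0.6888, 0.383223)–(-1.42542, 0.6888, 0.3821)  len=0.0051
  (v12,v17,v13) [+-+] → (-1.42542, 0.6888, 0.3821)–(-1.42542, 0.6888, 0.380763)  len=0.0013
  (v13,v17,v18) [+--] → (-1.42542, 0.6888, 0.380763)–(-1.42542, 0.6888, -0.3821)  len=0.7629
  (v13,v18,v14) [+-+] → (-1.42542, 0.6888, -0.3821)–(-1.42643, 0.6888, -0.382326)  len=0.0010
  (v14,v18,v19) [+-+] → (-1.42643, 0.6888, -0.382326)–(-1.43041, 0.6888, -0.383223)  len=0.0041
  (v15,v20,v16) [+-+] → (-2.4867, 0.6888, 0)–(-2.13972, 0.6888, 0.530026)  len=0.6335
  (v16,v20,v21) [+--] → (-2.13972, 0.6888, 0.530026)–(-2.082, 0.6888, 0.6182)  len=0.1054
  (v16,v21,v17) [+--] → (-2.082, 0.6888, 0.6182)–(-1.43041, 0.6888, 0.383223)  len=0.6927
  (v18,v23,v19) [--+] → (-1.96043, 0.6888, -0.574358)–(-1.43041, 0.6888, -0.383223)  len=0.5634
  (v19,v23,v24) [+--] → (-1.96043, 0.6888, -0.574358)–(-2.082, 0.6888, -0.6182)  len=0.1292
  (v19,v24,v15) [+-+] → (-2.082, 0.6888, -0.6182)–(-2.39313, 0.6888, -0.142938)  len=0.5680
  (v15,v24,v20) [+--] → (-2.39313, 0.6888, -0.142938)–(-2.4867, 0.6888, 0)  len=0.1708

Chained into 2 loop(s):
  loop 1: 10 segments, perimeter = 3.8207
  loop 2: 12 segments, perimeter = 3.6375
Total perimeter = 7.458


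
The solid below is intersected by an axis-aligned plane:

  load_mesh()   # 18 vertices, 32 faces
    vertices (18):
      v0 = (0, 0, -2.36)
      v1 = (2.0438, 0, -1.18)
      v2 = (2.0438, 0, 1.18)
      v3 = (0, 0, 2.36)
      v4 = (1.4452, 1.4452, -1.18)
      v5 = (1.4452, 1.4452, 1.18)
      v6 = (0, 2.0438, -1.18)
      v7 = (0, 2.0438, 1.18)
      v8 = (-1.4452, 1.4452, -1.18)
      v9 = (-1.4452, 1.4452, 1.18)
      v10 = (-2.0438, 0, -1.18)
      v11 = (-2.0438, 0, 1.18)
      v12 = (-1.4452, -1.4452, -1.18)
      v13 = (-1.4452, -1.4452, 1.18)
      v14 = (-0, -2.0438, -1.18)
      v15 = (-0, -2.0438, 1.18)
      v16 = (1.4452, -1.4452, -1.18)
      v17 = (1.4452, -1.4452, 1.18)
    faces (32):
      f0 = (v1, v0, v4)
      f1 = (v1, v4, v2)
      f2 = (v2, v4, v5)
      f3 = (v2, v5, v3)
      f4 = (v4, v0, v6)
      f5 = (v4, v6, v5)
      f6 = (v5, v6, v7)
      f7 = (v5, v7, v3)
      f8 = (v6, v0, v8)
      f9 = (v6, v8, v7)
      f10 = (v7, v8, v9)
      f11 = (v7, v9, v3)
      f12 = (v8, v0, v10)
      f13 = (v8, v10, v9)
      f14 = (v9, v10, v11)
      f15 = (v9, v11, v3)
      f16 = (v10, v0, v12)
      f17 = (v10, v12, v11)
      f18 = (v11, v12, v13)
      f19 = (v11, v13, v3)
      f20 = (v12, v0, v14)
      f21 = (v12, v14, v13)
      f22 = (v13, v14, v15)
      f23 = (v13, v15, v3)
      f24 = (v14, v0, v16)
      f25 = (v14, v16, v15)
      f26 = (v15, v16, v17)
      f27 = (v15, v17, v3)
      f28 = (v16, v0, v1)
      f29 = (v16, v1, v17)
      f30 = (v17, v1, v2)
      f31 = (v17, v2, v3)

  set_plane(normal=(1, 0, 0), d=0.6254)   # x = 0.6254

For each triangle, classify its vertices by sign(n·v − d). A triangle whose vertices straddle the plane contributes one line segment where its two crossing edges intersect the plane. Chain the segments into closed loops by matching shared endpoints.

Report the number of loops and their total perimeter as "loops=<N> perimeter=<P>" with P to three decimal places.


loops=1 perimeter=12.647

Straddling triangles (12 of 32):
  (v1,v0,v4) [+-+] → (0.6254, 0, -1.99892)–(0.6254, 0.6254, -1.84936)  len=0.6430
  (v2,v5,v3) [++-] → (0.6254, 0.6254, 1.84936)–(0.6254, 0, 1.99892)  len=0.6430
  (v4,v0,v6) [+--] → (0.6254, 0.6254, -1.84936)–(0.6254, 1.78476, -1.18)  len=1.3387
  (v4,v6,v5) [+-+] → (0.6254, 1.78476, -1.18)–(0.6254, 1.78476, -0.158727)  len=1.0213
  (v5,v6,v7) [+--] → (0.6254, 1.78476, -0.158727)–(0.6254, 1.78476, 1.18)  len=1.3387
  (v5,v7,v3) [+--] → (0.6254, 1.78476, 1.18)–(0.6254, 0.6254, 1.84936)  len=1.3387
  (v14,v0,v16) [--+] → (0.6254, -0.6254, -1.84936)–(0.6254, -1.78476, -1.18)  len=1.3387
  (v14,v16,v15) [-+-] → (0.6254, -1.78476, -1.18)–(0.6254, -1.78476, 0.158727)  len=1.3387
  (v15,v16,v17) [-++] → (0.6254, -1.78476, 0.158727)–(0.6254, -1.78476, 1.18)  len=1.0213
  (v15,v17,v3) [-+-] → (0.6254, -1.78476, 1.18)–(0.6254, -0.6254, 1.84936)  len=1.3387
  (v16,v0,v1) [+-+] → (0.6254, -0.6254, -1.84936)–(0.6254, 0, -1.99892)  len=0.6430
  (v17,v2,v3) [++-] → (0.6254, 0, 1.99892)–(0.6254, -0.6254, 1.84936)  len=0.6430

Chained into 1 loop(s):
  loop 1: 12 segments, perimeter = 12.6470
Total perimeter = 12.647


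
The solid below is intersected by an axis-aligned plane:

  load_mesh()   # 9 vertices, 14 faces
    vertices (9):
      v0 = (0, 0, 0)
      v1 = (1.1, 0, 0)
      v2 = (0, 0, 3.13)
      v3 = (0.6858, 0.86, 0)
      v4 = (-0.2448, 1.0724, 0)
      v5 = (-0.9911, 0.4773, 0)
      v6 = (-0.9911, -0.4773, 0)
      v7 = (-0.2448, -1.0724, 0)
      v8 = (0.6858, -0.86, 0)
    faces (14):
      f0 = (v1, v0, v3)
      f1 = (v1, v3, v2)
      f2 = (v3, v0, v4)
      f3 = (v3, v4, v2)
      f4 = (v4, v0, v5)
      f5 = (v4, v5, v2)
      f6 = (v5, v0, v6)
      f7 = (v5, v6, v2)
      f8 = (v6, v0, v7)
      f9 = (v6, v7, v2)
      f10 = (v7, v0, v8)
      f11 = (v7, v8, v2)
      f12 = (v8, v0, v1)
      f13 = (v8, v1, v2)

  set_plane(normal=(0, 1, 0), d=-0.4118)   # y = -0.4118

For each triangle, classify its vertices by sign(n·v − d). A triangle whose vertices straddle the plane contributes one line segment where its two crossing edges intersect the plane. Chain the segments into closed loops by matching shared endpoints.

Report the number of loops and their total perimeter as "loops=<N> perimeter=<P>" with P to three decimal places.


loops=1 perimeter=6.269

Straddling triangles (8 of 14):
  (v5,v0,v6) [++-] → (-0.855091, -0.4118, 0)–(-0.9911, -0.4118, 0)  len=0.1360
  (v5,v6,v2) [+-+] → (-0.9911, -0.4118, 0)–(-0.855091, -0.4118, 0.429531)  len=0.4505
  (v6,v0,v7) [-+-] → (-0.855091, -0.4118, 0)–(-0.0940028, -0.4118, 0)  len=0.7611
  (v6,v7,v2) [--+] → (-0.0940028, -0.4118, 1.92808)–(-0.855091, -0.4118, 0.429531)  len=1.6807
  (v7,v0,v8) [-+-] → (-0.0940028, -0.4118, 0)–(0.328387, -0.4118, 0)  len=0.4224
  (v7,v8,v2) [--+] → (0.328387, -0.4118, 1.63124)–(-0.0940028, -0.4118, 1.92808)  len=0.5163
  (v8,v0,v1) [-++] → (0.328387, -0.4118, 0)–(0.901666, -0.4118, 0)  len=0.5733
  (v8,v1,v2) [-++] → (0.901666, -0.4118, 0)–(0.328387, -0.4118, 1.63124)  len=1.7290

Chained into 1 loop(s):
  loop 1: 8 segments, perimeter = 6.2694
Total perimeter = 6.269


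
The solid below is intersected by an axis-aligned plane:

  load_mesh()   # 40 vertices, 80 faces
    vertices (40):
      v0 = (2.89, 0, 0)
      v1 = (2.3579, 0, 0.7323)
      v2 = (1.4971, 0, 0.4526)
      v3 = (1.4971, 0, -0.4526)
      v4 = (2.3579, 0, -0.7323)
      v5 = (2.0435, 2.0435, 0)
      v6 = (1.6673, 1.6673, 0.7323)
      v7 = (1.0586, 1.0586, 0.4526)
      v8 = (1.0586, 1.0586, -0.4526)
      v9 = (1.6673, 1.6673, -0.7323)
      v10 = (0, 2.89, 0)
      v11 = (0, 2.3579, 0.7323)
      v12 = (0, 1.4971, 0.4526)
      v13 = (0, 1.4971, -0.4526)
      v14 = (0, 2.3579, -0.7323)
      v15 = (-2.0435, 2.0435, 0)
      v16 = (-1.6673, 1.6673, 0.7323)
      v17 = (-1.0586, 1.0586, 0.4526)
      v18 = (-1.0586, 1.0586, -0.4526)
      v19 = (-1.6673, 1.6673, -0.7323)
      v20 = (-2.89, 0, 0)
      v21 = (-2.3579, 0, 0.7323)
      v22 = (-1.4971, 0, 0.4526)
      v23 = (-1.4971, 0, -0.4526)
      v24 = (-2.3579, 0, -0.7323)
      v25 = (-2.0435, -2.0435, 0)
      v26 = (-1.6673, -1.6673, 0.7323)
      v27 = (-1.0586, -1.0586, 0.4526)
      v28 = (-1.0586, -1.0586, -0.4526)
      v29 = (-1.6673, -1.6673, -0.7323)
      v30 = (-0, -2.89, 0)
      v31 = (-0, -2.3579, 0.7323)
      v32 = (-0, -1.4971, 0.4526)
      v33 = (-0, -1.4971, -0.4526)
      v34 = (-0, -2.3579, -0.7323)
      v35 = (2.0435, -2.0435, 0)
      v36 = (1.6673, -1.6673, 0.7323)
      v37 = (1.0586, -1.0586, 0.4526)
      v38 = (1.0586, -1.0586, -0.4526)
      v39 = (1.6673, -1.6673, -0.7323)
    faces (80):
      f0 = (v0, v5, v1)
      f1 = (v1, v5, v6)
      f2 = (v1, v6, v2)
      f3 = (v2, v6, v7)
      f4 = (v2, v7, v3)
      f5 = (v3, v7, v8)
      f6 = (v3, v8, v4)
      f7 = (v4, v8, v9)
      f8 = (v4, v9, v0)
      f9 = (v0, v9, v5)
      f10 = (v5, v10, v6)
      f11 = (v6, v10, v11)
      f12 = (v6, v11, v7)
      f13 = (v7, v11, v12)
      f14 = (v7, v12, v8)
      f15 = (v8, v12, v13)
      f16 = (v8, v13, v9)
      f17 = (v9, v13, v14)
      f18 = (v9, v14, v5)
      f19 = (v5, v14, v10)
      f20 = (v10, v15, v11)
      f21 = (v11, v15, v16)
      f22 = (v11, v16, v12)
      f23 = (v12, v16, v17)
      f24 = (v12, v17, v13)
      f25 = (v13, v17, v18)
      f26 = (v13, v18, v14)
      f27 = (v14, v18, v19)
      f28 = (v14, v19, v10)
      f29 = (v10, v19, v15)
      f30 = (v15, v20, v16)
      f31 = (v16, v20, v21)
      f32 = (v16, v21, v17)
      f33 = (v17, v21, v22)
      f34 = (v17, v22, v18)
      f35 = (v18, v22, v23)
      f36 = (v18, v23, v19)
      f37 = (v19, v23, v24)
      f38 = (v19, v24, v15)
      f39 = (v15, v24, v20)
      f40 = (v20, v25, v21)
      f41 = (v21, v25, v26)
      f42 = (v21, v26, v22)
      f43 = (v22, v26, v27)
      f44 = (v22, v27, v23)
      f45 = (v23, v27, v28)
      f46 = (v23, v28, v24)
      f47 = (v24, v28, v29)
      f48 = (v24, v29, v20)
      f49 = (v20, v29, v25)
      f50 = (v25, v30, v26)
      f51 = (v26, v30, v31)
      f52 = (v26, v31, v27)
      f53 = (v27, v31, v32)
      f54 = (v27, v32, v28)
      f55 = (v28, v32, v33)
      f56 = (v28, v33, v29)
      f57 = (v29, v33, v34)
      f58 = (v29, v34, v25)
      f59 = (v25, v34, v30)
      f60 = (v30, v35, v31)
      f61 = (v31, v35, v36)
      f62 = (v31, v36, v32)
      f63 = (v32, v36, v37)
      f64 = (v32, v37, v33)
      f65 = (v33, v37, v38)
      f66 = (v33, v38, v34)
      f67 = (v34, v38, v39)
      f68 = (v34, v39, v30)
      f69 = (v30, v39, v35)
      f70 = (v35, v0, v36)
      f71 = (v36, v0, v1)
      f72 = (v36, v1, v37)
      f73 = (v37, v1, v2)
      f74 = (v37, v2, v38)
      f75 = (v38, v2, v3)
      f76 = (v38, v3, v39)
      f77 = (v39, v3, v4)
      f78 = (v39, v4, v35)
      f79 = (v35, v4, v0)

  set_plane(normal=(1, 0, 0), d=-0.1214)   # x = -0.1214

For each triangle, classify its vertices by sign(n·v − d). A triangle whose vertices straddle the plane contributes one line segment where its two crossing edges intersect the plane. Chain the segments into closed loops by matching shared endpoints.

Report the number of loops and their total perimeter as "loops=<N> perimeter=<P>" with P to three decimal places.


Straddling triangles (20 of 80):
  (v10,v15,v11) [+-+] → (-0.1214, 2.83971, 0)–(-0.1214, 2.33922, 0.688796)  len=0.8514
  (v11,v15,v16) [+--] → (-0.1214, 2.33922, 0.688796)–(-0.1214, 2.30762, 0.7323)  len=0.0538
  (v11,v16,v12) [+-+] → (-0.1214, 2.30762, 0.7323)–(-0.1214, 1.50949, 0.472966)  len=0.8392
  (v12,v16,v17) [+--] → (-0.1214, 1.50949, 0.472966)–(-0.1214, 1.44681, 0.4526)  len=0.0659
  (v12,v17,v13) [+-+] → (-0.1214, 1.44681, 0.4526)–(-0.1214, 1.44681, -0.348792)  len=0.8014
  (v13,v17,v18) [+--] → (-0.1214, 1.44681, -0.348792)–(-0.1214, 1.44681, -0.4526)  len=0.1038
  (v13,v18,v14) [+-+] → (-0.1214, 1.44681, -0.4526)–(-0.1214, 2.2089, -0.700224)  len=0.8013
  (v14,v18,v19) [+--] → (-0.1214, 2.2089, -0.700224)–(-0.1214, 2.30762, -0.7323)  len=0.1038
  (v14,v19,v10) [+-+] → (-0.1214, 2.30762, -0.7323)–(-0.1214, 2.80097, -0.0533205)  len=0.8393
  (v10,v19,v15) [+--] → (-0.1214, 2.80097, -0.0533205)–(-0.1214, 2.83971, 0)  len=0.0659
  (v25,v30,v26) [-+-] → (-0.1214, -2.83971, 0)–(-0.1214, -2.80097, 0.0533205)  len=0.0659
  (v26,v30,v31) [-++] → (-0.1214, -2.80097, 0.0533205)–(-0.1214, -2.30762, 0.7323)  len=0.8393
  (v26,v31,v27) [-+-] → (-0.1214, -2.30762, 0.7323)–(-0.1214, -2.2089, 0.700224)  len=0.1038
  (v27,v31,v32) [-++] → (-0.1214, -2.2089, 0.700224)–(-0.1214, -1.44681, 0.4526)  len=0.8013
  (v27,v32,v28) [-+-] → (-0.1214, -1.44681, 0.4526)–(-0.1214, -1.44681, 0.348792)  len=0.1038
  (v28,v32,v33) [-++] → (-0.1214, -1.44681, 0.348792)–(-0.1214, -1.44681, -0.4526)  len=0.8014
  (v28,v33,v29) [-+-] → (-0.1214, -1.44681, -0.4526)–(-0.1214, -1.50949, -0.472966)  len=0.0659
  (v29,v33,v34) [-++] → (-0.1214, -1.50949, -0.472966)–(-0.1214, -2.30762, -0.7323)  len=0.8392
  (v29,v34,v25) [-+-] → (-0.1214, -2.30762, -0.7323)–(-0.1214, -2.33922, -0.688796)  len=0.0538
  (v25,v34,v30) [-++] → (-0.1214, -2.33922, -0.688796)–(-0.1214, -2.83971, 0)  len=0.8514

Chained into 2 loop(s):
  loop 1: 10 segments, perimeter = 4.5258
  loop 2: 10 segments, perimeter = 4.5258
Total perimeter = 9.052

loops=2 perimeter=9.052


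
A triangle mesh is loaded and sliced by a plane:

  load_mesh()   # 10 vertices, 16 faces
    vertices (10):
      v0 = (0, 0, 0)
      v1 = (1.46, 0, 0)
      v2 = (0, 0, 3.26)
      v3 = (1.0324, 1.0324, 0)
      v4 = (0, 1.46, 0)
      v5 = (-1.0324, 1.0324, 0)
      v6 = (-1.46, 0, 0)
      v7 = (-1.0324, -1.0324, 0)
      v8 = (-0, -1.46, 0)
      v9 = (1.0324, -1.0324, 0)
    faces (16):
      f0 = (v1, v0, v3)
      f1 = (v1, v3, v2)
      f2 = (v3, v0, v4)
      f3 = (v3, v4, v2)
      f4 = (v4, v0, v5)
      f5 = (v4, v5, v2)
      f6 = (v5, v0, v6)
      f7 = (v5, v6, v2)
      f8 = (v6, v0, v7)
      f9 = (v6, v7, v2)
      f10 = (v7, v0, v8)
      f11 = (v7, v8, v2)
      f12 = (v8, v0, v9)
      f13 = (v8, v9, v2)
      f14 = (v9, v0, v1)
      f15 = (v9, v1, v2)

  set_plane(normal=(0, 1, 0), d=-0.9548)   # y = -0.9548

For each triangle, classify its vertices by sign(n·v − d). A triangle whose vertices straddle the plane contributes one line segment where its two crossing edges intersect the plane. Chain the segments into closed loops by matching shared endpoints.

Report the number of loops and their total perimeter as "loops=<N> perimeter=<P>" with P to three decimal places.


Straddling triangles (8 of 16):
  (v6,v0,v7) [++-] → (-0.9548, -0.9548, 0)–(-1.06454, -0.9548, 0)  len=0.1097
  (v6,v7,v2) [+-+] → (-1.06454, -0.9548, 0)–(-0.9548, -0.9548, 0.245037)  len=0.2685
  (v7,v0,v8) [-+-] → (-0.9548, -0.9548, 0)–(0, -0.9548, 0)  len=0.9548
  (v7,v8,v2) [--+] → (0, -0.9548, 1.12805)–(-0.9548, -0.9548, 0.245037)  len=1.3005
  (v8,v0,v9) [-+-] → (0, -0.9548, 0)–(0.9548, -0.9548, 0)  len=0.9548
  (v8,v9,v2) [--+] → (0.9548, -0.9548, 0.245037)–(0, -0.9548, 1.12805)  len=1.3005
  (v9,v0,v1) [-++] → (0.9548, -0.9548, 0)–(1.06454, -0.9548, 0)  len=0.1097
  (v9,v1,v2) [-++] → (1.06454, -0.9548, 0)–(0.9548, -0.9548, 0.245037)  len=0.2685

Chained into 1 loop(s):
  loop 1: 8 segments, perimeter = 5.2671
Total perimeter = 5.267

loops=1 perimeter=5.267


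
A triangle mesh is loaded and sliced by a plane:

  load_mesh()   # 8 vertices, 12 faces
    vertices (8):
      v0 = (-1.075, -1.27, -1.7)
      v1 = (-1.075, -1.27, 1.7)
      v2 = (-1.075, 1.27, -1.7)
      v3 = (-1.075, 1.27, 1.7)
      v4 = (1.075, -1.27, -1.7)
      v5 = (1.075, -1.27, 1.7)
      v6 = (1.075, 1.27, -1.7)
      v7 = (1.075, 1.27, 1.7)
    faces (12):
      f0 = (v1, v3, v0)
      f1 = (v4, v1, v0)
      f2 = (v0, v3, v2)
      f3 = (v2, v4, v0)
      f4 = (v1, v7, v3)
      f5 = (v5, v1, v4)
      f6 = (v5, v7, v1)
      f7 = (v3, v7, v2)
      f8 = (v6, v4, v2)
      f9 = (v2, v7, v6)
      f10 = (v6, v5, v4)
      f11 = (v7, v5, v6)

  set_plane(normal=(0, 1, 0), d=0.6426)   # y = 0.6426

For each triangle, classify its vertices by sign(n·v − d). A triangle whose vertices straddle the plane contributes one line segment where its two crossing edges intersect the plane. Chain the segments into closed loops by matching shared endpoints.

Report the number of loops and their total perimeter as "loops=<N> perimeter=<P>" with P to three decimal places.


loops=1 perimeter=11.100

Straddling triangles (8 of 12):
  (v1,v3,v0) [-+-] → (-1.075, 0.6426, 1.7)–(-1.075, 0.6426, 0.860173)  len=0.8398
  (v0,v3,v2) [-++] → (-1.075, 0.6426, 0.860173)–(-1.075, 0.6426, -1.7)  len=2.5602
  (v2,v4,v0) [+--] → (-0.543933, 0.6426, -1.7)–(-1.075, 0.6426, -1.7)  len=0.5311
  (v1,v7,v3) [-++] → (0.543933, 0.6426, 1.7)–(-1.075, 0.6426, 1.7)  len=1.6189
  (v5,v7,v1) [-+-] → (1.075, 0.6426, 1.7)–(0.543933, 0.6426, 1.7)  len=0.5311
  (v6,v4,v2) [+-+] → (1.075, 0.6426, -1.7)–(-0.543933, 0.6426, -1.7)  len=1.6189
  (v6,v5,v4) [+--] → (1.075, 0.6426, -0.860173)–(1.075, 0.6426, -1.7)  len=0.8398
  (v7,v5,v6) [+-+] → (1.075, 0.6426, 1.7)–(1.075, 0.6426, -0.860173)  len=2.5602

Chained into 1 loop(s):
  loop 1: 8 segments, perimeter = 11.1000
Total perimeter = 11.100


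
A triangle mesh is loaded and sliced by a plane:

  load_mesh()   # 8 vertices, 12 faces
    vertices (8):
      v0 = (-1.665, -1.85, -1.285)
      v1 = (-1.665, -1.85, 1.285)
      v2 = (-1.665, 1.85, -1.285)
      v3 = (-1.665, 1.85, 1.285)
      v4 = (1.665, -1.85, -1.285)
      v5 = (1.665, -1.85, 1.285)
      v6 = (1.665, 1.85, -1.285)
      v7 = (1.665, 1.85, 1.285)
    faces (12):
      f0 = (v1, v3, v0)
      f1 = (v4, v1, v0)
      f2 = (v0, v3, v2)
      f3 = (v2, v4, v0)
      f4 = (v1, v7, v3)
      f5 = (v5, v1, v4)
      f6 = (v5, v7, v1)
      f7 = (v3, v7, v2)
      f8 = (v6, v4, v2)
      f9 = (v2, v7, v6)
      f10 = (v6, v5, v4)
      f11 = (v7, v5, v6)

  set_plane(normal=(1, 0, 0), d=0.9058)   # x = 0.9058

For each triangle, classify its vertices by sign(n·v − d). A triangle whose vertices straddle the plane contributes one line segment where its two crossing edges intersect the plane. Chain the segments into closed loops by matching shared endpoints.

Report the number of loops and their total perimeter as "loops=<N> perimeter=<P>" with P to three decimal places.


loops=1 perimeter=12.540

Straddling triangles (8 of 12):
  (v4,v1,v0) [+--] → (0.9058, -1.85, -0.699071)–(0.9058, -1.85, -1.285)  len=0.5859
  (v2,v4,v0) [-+-] → (0.9058, -1.00644, -1.285)–(0.9058, -1.85, -1.285)  len=0.8436
  (v1,v7,v3) [-+-] → (0.9058, 1.00644, 1.285)–(0.9058, 1.85, 1.285)  len=0.8436
  (v5,v1,v4) [+-+] → (0.9058, -1.85, 1.285)–(0.9058, -1.85, -0.699071)  len=1.9841
  (v5,v7,v1) [++-] → (0.9058, 1.00644, 1.285)–(0.9058, -1.85, 1.285)  len=2.8564
  (v3,v7,v2) [-+-] → (0.9058, 1.85, 1.285)–(0.9058, 1.85, 0.699071)  len=0.5859
  (v6,v4,v2) [++-] → (0.9058, -1.00644, -1.285)–(0.9058, 1.85, -1.285)  len=2.8564
  (v2,v7,v6) [-++] → (0.9058, 1.85, 0.699071)–(0.9058, 1.85, -1.285)  len=1.9841

Chained into 1 loop(s):
  loop 1: 8 segments, perimeter = 12.5400
Total perimeter = 12.540


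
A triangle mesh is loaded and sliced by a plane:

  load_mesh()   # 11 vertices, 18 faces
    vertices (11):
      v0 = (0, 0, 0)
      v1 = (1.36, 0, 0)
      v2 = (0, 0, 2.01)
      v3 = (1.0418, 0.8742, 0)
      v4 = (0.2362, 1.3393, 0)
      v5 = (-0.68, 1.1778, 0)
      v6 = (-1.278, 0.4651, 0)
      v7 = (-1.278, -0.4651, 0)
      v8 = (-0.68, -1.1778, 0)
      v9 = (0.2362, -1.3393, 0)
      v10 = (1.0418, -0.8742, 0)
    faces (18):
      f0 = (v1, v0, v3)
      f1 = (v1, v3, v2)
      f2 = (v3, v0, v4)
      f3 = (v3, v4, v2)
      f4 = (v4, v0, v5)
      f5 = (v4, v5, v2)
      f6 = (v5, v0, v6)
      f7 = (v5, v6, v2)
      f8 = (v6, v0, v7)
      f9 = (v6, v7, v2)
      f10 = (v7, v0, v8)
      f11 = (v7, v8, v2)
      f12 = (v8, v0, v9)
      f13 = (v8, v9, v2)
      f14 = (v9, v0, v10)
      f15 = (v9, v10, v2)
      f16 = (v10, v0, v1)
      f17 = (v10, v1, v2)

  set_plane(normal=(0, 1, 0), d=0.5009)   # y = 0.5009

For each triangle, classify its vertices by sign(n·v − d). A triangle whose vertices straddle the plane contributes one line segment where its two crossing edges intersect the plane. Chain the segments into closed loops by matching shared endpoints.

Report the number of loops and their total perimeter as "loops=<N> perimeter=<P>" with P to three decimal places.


Straddling triangles (8 of 18):
  (v1,v0,v3) [--+] → (0.596932, 0.5009, 0)–(1.17768, 0.5009, 0)  len=0.5807
  (v1,v3,v2) [-+-] → (1.17768, 0.5009, 0)–(0.596932, 0.5009, 0.858308)  len=1.0363
  (v3,v0,v4) [+-+] → (0.596932, 0.5009, 0)–(0.0883391, 0.5009, 0)  len=0.5086
  (v3,v4,v2) [++-] → (0.0883391, 0.5009, 1.25826)–(0.596932, 0.5009, 0.858308)  len=0.6470
  (v4,v0,v5) [+-+] → (0.0883391, 0.5009, 0)–(-0.289193, 0.5009, 0)  len=0.3775
  (v4,v5,v2) [++-] → (-0.289193, 0.5009, 1.15518)–(0.0883391, 0.5009, 1.25826)  len=0.3914
  (v5,v0,v6) [+--] → (-0.289193, 0.5009, 0)–(-1.24796, 0.5009, 0)  len=0.9588
  (v5,v6,v2) [+--] → (-1.24796, 0.5009, 0)–(-0.289193, 0.5009, 1.15518)  len=1.5012

Chained into 1 loop(s):
  loop 1: 8 segments, perimeter = 6.0015
Total perimeter = 6.002

loops=1 perimeter=6.002


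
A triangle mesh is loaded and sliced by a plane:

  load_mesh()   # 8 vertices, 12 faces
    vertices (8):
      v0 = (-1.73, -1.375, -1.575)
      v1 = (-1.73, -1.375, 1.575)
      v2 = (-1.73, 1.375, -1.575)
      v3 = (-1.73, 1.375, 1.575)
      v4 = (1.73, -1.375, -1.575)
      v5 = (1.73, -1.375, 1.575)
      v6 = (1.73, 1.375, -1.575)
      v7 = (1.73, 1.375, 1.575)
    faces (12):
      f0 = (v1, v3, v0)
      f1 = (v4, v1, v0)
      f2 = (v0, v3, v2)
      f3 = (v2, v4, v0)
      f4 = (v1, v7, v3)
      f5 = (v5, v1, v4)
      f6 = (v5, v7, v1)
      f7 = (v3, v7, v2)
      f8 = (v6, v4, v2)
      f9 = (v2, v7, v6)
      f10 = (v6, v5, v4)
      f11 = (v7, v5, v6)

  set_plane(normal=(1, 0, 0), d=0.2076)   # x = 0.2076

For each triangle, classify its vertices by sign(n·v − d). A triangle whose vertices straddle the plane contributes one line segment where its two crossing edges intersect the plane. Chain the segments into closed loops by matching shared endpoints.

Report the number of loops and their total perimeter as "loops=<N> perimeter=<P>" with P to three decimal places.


loops=1 perimeter=11.800

Straddling triangles (8 of 12):
  (v4,v1,v0) [+--] → (0.2076, -1.375, -0.189)–(0.2076, -1.375, -1.575)  len=1.3860
  (v2,v4,v0) [-+-] → (0.2076, -0.165, -1.575)–(0.2076, -1.375, -1.575)  len=1.2100
  (v1,v7,v3) [-+-] → (0.2076, 0.165, 1.575)–(0.2076, 1.375, 1.575)  len=1.2100
  (v5,v1,v4) [+-+] → (0.2076, -1.375, 1.575)–(0.2076, -1.375, -0.189)  len=1.7640
  (v5,v7,v1) [++-] → (0.2076, 0.165, 1.575)–(0.2076, -1.375, 1.575)  len=1.5400
  (v3,v7,v2) [-+-] → (0.2076, 1.375, 1.575)–(0.2076, 1.375, 0.189)  len=1.3860
  (v6,v4,v2) [++-] → (0.2076, -0.165, -1.575)–(0.2076, 1.375, -1.575)  len=1.5400
  (v2,v7,v6) [-++] → (0.2076, 1.375, 0.189)–(0.2076, 1.375, -1.575)  len=1.7640

Chained into 1 loop(s):
  loop 1: 8 segments, perimeter = 11.8000
Total perimeter = 11.800


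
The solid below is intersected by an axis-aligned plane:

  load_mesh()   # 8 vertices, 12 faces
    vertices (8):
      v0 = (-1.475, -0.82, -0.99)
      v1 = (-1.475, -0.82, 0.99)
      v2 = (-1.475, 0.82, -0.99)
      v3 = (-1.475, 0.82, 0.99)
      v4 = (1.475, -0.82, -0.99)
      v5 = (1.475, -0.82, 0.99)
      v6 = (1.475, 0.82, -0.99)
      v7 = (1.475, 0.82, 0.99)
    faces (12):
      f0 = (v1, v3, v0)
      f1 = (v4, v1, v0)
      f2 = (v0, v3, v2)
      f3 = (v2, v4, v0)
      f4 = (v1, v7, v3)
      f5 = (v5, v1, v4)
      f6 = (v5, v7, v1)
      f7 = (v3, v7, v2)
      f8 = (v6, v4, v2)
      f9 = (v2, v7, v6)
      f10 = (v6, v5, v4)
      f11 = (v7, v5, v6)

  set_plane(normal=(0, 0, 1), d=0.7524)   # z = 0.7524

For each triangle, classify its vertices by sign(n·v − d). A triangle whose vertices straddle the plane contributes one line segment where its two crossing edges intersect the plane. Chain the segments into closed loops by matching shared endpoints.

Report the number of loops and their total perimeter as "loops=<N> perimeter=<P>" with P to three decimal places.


Straddling triangles (8 of 12):
  (v1,v3,v0) [++-] → (-1.475, 0.6232, 0.7524)–(-1.475, -0.82, 0.7524)  len=1.4432
  (v4,v1,v0) [-+-] → (-1.121, -0.82, 0.7524)–(-1.475, -0.82, 0.7524)  len=0.3540
  (v0,v3,v2) [-+-] → (-1.475, 0.6232, 0.7524)–(-1.475, 0.82, 0.7524)  len=0.1968
  (v5,v1,v4) [++-] → (-1.121, -0.82, 0.7524)–(1.475, -0.82, 0.7524)  len=2.5960
  (v3,v7,v2) [++-] → (1.121, 0.82, 0.7524)–(-1.475, 0.82, 0.7524)  len=2.5960
  (v2,v7,v6) [-+-] → (1.121, 0.82, 0.7524)–(1.475, 0.82, 0.7524)  len=0.3540
  (v6,v5,v4) [-+-] → (1.475, -0.6232, 0.7524)–(1.475, -0.82, 0.7524)  len=0.1968
  (v7,v5,v6) [++-] → (1.475, -0.6232, 0.7524)–(1.475, 0.82, 0.7524)  len=1.4432

Chained into 1 loop(s):
  loop 1: 8 segments, perimeter = 9.1800
Total perimeter = 9.180

loops=1 perimeter=9.180


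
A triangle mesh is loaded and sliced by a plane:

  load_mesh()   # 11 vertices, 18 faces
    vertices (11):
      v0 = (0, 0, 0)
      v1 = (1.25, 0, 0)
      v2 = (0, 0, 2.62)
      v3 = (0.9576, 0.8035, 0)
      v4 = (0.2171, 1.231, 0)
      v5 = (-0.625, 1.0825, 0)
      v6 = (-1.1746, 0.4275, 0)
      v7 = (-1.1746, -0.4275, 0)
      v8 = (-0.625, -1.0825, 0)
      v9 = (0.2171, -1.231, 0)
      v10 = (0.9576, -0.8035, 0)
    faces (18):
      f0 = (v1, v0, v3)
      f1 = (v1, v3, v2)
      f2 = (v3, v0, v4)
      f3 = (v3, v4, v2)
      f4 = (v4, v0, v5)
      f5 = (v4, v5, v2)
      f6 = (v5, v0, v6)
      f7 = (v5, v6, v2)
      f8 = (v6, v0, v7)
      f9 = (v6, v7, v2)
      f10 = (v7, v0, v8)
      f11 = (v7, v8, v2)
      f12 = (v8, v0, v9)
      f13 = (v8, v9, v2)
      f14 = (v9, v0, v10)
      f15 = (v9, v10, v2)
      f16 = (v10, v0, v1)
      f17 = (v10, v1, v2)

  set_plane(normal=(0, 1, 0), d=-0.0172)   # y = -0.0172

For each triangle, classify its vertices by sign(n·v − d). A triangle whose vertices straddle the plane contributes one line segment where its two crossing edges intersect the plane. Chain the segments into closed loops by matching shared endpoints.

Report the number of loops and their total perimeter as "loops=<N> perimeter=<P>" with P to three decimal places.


Straddling triangles (10 of 18):
  (v6,v0,v7) [++-] → (-0.0472588, -0.0172, 0)–(-1.1746, -0.0172, 0)  len=1.1273
  (v6,v7,v2) [+-+] → (-1.1746, -0.0172, 0)–(-0.0472588, -0.0172, 2.51459)  len=2.7557
  (v7,v0,v8) [-+-] → (-0.0472588, -0.0172, 0)–(-0.00993072, -0.0172, 0)  len=0.0373
  (v7,v8,v2) [--+] → (-0.00993072, -0.0172, 2.57837)–(-0.0472588, -0.0172, 2.51459)  len=0.0739
  (v8,v0,v9) [-+-] → (-0.00993072, -0.0172, 0)–(0.0030334, -0.0172, 0)  len=0.0130
  (v8,v9,v2) [--+] → (0.0030334, -0.0172, 2.58339)–(-0.00993072, -0.0172, 2.57837)  len=0.0139
  (v9,v0,v10) [-+-] → (0.0030334, -0.0172, 0)–(0.0204987, -0.0172, 0)  len=0.0175
  (v9,v10,v2) [--+] → (0.0204987, -0.0172, 2.56392)–(0.0030334, -0.0172, 2.58339)  len=0.0262
  (v10,v0,v1) [-++] → (0.0204987, -0.0172, 0)–(1.24374, -0.0172, 0)  len=1.2232
  (v10,v1,v2) [-++] → (1.24374, -0.0172, 0)–(0.0204987, -0.0172, 2.56392)  len=2.8408

Chained into 1 loop(s):
  loop 1: 10 segments, perimeter = 8.1288
Total perimeter = 8.129

loops=1 perimeter=8.129


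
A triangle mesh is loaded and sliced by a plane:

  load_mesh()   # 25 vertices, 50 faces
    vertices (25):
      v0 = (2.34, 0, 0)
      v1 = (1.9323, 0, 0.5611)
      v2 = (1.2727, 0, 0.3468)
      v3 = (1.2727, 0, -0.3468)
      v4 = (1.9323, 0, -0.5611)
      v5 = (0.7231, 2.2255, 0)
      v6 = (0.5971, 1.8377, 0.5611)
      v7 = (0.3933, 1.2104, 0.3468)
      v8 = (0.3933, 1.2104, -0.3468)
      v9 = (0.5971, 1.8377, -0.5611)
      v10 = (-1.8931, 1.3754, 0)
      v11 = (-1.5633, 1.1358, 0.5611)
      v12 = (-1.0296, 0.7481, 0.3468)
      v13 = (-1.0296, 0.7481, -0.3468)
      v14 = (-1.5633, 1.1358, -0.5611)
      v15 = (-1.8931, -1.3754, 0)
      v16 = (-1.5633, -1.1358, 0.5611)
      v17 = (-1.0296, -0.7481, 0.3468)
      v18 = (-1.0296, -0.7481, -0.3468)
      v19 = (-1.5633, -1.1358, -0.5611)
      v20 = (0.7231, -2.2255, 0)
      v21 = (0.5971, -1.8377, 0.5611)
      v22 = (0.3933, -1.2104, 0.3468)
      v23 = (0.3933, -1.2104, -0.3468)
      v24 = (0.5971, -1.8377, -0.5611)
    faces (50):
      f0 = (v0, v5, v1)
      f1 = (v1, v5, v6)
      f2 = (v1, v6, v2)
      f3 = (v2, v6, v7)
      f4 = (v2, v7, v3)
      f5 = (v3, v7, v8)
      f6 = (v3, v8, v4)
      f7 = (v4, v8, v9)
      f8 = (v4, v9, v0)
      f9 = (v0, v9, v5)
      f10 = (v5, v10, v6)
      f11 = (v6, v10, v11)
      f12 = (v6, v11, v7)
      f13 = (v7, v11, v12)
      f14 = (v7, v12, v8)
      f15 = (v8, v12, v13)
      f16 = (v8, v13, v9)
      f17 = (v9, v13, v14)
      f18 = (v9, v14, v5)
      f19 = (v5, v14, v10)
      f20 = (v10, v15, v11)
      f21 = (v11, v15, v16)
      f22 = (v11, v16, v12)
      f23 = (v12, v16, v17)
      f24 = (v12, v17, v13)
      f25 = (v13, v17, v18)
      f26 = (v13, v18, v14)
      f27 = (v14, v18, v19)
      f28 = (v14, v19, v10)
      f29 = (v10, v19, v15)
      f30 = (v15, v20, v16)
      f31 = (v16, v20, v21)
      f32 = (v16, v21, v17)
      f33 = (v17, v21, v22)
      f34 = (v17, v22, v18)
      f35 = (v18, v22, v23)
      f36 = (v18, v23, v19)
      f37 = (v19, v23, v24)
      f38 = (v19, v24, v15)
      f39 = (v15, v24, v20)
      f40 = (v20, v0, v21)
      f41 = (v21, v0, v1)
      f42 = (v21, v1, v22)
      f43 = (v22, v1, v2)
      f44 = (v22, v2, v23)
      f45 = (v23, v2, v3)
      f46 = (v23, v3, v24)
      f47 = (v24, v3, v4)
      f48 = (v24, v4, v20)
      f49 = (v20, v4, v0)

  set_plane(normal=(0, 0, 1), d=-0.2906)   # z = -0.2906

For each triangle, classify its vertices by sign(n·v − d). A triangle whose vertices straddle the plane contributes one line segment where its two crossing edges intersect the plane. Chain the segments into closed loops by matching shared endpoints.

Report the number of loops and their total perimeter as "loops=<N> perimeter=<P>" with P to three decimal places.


Straddling triangles (20 of 50):
  (v2,v7,v3) [++-] → (1.20145, 0.0980745, -0.2906)–(1.2727, 0, -0.2906)  len=0.1212
  (v3,v7,v8) [-+-] → (1.20145, 0.0980745, -0.2906)–(0.3933, 1.2104, -0.2906)  len=1.3749
  (v4,v9,v0) [--+] → (1.43733, 0.951765, -0.2906)–(2.12885, 0, -0.2906)  len=1.1765
  (v0,v9,v5) [+-+] → (1.43733, 0.951765, -0.2906)–(0.657843, 2.02465, -0.2906)  len=1.3262
  (v7,v12,v8) [++-] → (0.278007, 1.17294, -0.2906)–(0.3933, 1.2104, -0.2906)  len=0.1212
  (v8,v12,v13) [-+-] → (0.278007, 1.17294, -0.2906)–(-1.0296, 0.7481, -0.2906)  len=1.3749
  (v9,v14,v5) [--+] → (-0.461052, 1.66113, -0.2906)–(0.657843, 2.02465, -0.2906)  len=1.1765
  (v5,v14,v10) [+-+] → (-0.461052, 1.66113, -0.2906)–(-1.72229, 1.25131, -0.2906)  len=1.3262
  (v12,v17,v13) [++-] → (-1.0296, 0.626868, -0.2906)–(-1.0296, 0.7481, -0.2906)  len=0.1212
  (v13,v17,v18) [-+-] → (-1.0296, 0.626868, -0.2906)–(-1.0296, -0.7481, -0.2906)  len=1.3750
  (v14,v19,v10) [--+] → (-1.72229, 0.0748213, -0.2906)–(-1.72229, 1.25131, -0.2906)  len=1.1765
  (v10,v19,v15) [+-+] → (-1.72229, 0.0748213, -0.2906)–(-1.72229, -1.25131, -0.2906)  len=1.3261
  (v17,v22,v18) [++-] → (-0.914307, -0.785559, -0.2906)–(-1.0296, -0.7481, -0.2906)  len=0.1212
  (v18,v22,v23) [-+-] → (-0.914307, -0.785559, -0.2906)–(0.3933, -1.2104, -0.2906)  len=1.3749
  (v19,v24,v15) [--+] → (-0.603397, -1.61483, -0.2906)–(-1.72229, -1.25131, -0.2906)  len=1.1765
  (v15,v24,v20) [+-+] → (-0.603397, -1.61483, -0.2906)–(0.657843, -2.02465, -0.2906)  len=1.3262
  (v22,v2,v23) [++-] → (0.464555, -1.11233, -0.2906)–(0.3933, -1.2104, -0.2906)  len=0.1212
  (v23,v2,v3) [-+-] → (0.464555, -1.11233, -0.2906)–(1.2727, 0, -0.2906)  len=1.3749
  (v24,v4,v20) [--+] → (1.34936, -1.07289, -0.2906)–(0.657843, -2.02465, -0.2906)  len=1.1765
  (v20,v4,v0) [+-+] → (1.34936, -1.07289, -0.2906)–(2.12885, 0, -0.2906)  len=1.3262

Chained into 2 loop(s):
  loop 1: 10 segments, perimeter = 7.4807
  loop 2: 10 segments, perimeter = 12.5131
Total perimeter = 19.994

loops=2 perimeter=19.994


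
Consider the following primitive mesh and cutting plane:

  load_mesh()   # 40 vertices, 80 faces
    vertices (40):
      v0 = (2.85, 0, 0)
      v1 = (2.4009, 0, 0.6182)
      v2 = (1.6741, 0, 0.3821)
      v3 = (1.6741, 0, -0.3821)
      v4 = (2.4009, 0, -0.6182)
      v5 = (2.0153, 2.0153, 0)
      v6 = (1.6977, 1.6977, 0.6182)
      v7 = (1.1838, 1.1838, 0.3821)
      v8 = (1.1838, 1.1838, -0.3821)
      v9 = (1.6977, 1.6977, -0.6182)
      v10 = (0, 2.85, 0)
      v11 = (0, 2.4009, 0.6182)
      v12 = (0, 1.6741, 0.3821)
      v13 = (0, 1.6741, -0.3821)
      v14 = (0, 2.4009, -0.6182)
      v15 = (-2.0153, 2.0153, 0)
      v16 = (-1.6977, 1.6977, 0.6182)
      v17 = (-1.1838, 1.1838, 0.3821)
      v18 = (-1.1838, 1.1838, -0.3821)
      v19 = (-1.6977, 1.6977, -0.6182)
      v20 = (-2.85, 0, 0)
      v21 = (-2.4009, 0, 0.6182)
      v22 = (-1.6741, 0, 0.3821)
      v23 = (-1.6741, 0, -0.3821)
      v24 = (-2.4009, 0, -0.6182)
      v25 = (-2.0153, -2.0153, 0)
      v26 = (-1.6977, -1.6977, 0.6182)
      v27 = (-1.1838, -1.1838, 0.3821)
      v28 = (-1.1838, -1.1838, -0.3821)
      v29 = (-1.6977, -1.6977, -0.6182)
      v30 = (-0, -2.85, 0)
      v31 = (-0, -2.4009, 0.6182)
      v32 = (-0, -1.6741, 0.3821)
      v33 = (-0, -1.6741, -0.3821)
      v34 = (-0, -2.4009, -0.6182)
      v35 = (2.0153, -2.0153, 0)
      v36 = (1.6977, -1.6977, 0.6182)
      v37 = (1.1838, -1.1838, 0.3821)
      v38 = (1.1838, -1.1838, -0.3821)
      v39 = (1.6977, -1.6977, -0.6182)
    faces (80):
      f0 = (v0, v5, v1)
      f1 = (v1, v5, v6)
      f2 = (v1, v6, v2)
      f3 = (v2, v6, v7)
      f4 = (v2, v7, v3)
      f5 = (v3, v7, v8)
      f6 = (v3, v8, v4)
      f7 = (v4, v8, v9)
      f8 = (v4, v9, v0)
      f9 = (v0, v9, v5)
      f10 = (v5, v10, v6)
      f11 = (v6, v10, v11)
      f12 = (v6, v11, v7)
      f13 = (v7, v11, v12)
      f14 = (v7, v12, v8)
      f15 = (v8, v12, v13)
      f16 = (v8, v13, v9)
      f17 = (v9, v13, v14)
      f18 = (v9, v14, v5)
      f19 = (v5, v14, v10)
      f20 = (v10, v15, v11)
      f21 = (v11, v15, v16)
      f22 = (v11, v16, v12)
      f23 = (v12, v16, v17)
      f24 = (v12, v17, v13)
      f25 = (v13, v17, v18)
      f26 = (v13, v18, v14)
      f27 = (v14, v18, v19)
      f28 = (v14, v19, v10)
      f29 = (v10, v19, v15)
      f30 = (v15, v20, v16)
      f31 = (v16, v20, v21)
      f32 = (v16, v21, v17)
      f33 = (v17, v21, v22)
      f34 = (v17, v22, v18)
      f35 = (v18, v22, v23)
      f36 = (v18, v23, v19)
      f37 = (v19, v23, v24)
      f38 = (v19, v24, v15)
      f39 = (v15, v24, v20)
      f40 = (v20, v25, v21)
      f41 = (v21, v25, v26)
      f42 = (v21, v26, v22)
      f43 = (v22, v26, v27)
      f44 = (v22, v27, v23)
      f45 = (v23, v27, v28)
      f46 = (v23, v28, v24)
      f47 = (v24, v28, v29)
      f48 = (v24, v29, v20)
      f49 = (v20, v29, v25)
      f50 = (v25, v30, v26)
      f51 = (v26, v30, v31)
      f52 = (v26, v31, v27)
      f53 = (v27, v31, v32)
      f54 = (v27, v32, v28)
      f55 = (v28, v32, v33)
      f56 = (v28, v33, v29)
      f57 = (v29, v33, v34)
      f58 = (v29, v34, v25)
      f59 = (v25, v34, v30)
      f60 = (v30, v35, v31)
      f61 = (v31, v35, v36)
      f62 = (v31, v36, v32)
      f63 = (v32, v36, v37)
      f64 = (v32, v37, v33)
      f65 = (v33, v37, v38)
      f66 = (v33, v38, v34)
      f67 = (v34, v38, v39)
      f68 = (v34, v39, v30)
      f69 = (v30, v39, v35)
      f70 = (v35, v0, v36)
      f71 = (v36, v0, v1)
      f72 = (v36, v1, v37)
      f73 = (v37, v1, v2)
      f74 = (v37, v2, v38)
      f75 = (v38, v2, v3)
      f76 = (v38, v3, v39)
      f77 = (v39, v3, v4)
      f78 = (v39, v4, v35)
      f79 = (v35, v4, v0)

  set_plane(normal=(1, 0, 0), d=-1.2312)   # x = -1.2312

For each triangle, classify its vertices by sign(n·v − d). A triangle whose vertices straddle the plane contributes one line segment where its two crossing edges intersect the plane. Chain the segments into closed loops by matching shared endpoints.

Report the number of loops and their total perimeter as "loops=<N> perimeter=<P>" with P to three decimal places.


loops=2 perimeter=8.013

Straddling triangles (24 of 80):
  (v10,v15,v11) [+-+] → (-1.2312, 2.34006, 0)–(-1.2312, 2.16533, 0.240525)  len=0.2973
  (v11,v15,v16) [+--] → (-1.2312, 2.16533, 0.240525)–(-1.2312, 1.89093, 0.6182)  len=0.4668
  (v11,v16,v12) [+-+] → (-1.2312, 1.89093, 0.6182)–(-1.2312, 1.69122, 0.553324)  len=0.2100
  (v12,v16,v17) [+-+] → (-1.2312, 1.69122, 0.553324)–(-1.2312, 1.2312, 0.403877)  len=0.4837
  (v14,v18,v19) [++-] → (-1.2312, 1.2312, -0.403877)–(-1.2312, 1.89093, -0.6182)  len=0.6937
  (v14,v19,v10) [+-+] → (-1.2312, 1.89093, -0.6182)–(-1.2312, 2.01433, -0.448329)  len=0.2100
  (v10,v19,v15) [+--] → (-1.2312, 2.01433, -0.448329)–(-1.2312, 2.34006, 0)  len=0.5542
  (v16,v21,v17) [--+] → (-1.2312, 1.1377, 0.391295)–(-1.2312, 1.2312, 0.403877)  len=0.0943
  (v17,v21,v22) [+--] → (-1.2312, 1.1377, 0.391295)–(-1.2312, 1.06936, 0.3821)  len=0.0690
  (v17,v22,v18) [+-+] → (-1.2312, 1.06936, 0.3821)–(-1.2312, 1.06936, -0.308221)  len=0.6903
  (v18,v22,v23) [+--] → (-1.2312, 1.06936, -0.308221)–(-1.2312, 1.06936, -0.3821)  len=0.0739
  (v18,v23,v19) [+--] → (-1.2312, 1.06936, -0.3821)–(-1.2312, 1.2312, -0.403877)  len=0.1633
  (v22,v26,v27) [--+] → (-1.2312, -1.2312, 0.403877)–(-1.2312, -1.06936, 0.3821)  len=0.1633
  (v22,v27,v23) [-+-] → (-1.2312, -1.06936, 0.3821)–(-1.2312, -1.06936, 0.308221)  len=0.0739
  (v23,v27,v28) [-++] → (-1.2312, -1.06936, 0.308221)–(-1.2312, -1.06936, -0.3821)  len=0.6903
  (v23,v28,v24) [-+-] → (-1.2312, -1.06936, -0.3821)–(-1.2312, -1.1377, -0.391295)  len=0.0690
  (v24,v28,v29) [-+-] → (-1.2312, -1.1377, -0.391295)–(-1.2312, -1.2312, -0.403877)  len=0.0943
  (v25,v30,v26) [-+-] → (-1.2312, -2.34006, 0)–(-1.2312, -2.01433, 0.448329)  len=0.5542
  (v26,v30,v31) [-++] → (-1.2312, -2.01433, 0.448329)–(-1.2312, -1.89093, 0.6182)  len=0.2100
  (v26,v31,v27) [-++] → (-1.2312, -1.89093, 0.6182)–(-1.2312, -1.2312, 0.403877)  len=0.6937
  (v28,v33,v29) [++-] → (-1.2312, -1.69122, -0.553324)–(-1.2312, -1.2312, -0.403877)  len=0.4837
  (v29,v33,v34) [-++] → (-1.2312, -1.69122, -0.553324)–(-1.2312, -1.89093, -0.6182)  len=0.2100
  (v29,v34,v25) [-+-] → (-1.2312, -1.89093, -0.6182)–(-1.2312, -2.16533, -0.240525)  len=0.4668
  (v25,v34,v30) [-++] → (-1.2312, -2.16533, -0.240525)–(-1.2312, -2.34006, 0)  len=0.2973

Chained into 2 loop(s):
  loop 1: 12 segments, perimeter = 4.0064
  loop 2: 12 segments, perimeter = 4.0064
Total perimeter = 8.013
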